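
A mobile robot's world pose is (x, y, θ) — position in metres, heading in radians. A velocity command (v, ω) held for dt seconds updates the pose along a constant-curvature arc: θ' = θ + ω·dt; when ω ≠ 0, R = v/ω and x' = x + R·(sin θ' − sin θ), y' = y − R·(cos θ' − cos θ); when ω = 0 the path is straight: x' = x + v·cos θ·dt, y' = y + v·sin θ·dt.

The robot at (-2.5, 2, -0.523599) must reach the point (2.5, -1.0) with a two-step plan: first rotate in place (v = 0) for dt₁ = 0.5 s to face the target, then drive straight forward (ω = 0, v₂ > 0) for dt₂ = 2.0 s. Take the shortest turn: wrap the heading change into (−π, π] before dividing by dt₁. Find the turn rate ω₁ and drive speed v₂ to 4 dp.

ω₁ = -0.0336, v₂ = 2.9155

heading to target = atan2(-1−2, 2.5−-2.5) = -0.5404
Δθ = wrap(-0.5404 − -0.5236) = -0.0168; ω₁ = Δθ/dt₁ = -0.0336
distance = √((2.5−-2.5)² + (-1−2)²) = 5.8310; v₂ = distance/dt₂ = 2.9155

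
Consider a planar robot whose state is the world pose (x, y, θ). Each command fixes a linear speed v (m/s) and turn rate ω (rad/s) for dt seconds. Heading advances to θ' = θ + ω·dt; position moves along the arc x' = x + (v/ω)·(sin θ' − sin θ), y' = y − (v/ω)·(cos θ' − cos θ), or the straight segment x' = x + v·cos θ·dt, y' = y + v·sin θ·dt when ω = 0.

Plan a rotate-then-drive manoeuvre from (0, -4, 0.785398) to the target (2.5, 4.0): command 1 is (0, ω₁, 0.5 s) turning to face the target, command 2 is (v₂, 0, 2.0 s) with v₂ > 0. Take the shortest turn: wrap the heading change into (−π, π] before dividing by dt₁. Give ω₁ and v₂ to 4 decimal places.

heading to target = atan2(4−-4, 2.5−0) = 1.2679
Δθ = wrap(1.2679 − 0.7854) = 0.4825; ω₁ = Δθ/dt₁ = 0.9650
distance = √((2.5−0)² + (4−-4)²) = 8.3815; v₂ = distance/dt₂ = 4.1908

ω₁ = 0.9650, v₂ = 4.1908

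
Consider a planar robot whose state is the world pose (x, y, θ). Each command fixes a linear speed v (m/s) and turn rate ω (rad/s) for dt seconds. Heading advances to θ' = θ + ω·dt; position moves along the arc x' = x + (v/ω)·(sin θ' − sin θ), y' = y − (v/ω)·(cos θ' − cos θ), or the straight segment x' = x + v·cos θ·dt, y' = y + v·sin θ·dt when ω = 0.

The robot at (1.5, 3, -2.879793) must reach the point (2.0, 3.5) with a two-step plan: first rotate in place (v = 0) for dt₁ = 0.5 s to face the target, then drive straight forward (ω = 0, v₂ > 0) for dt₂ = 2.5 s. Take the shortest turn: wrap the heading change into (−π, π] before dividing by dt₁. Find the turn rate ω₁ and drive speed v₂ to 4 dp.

ω₁ = -5.2360, v₂ = 0.2828

heading to target = atan2(3.5−3, 2−1.5) = 0.7854
Δθ = wrap(0.7854 − -2.8798) = -2.6180; ω₁ = Δθ/dt₁ = -5.2360
distance = √((2−1.5)² + (3.5−3)²) = 0.7071; v₂ = distance/dt₂ = 0.2828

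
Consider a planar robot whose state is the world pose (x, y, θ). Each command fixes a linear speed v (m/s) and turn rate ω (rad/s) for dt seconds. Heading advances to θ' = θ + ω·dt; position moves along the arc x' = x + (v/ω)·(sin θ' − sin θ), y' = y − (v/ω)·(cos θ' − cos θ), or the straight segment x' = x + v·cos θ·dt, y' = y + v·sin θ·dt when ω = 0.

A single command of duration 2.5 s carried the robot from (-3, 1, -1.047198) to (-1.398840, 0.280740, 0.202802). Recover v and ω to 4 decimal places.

Δθ = 0.202802 − -1.047198 = 1.250000
ω = Δθ/dt = 1.250000/2.5 = 0.5000
R = Δx/(sin θ' − sin θ) = 1.5000
v = R·ω = 1.5000·0.5000 = 0.7500

v = 0.7500, ω = 0.5000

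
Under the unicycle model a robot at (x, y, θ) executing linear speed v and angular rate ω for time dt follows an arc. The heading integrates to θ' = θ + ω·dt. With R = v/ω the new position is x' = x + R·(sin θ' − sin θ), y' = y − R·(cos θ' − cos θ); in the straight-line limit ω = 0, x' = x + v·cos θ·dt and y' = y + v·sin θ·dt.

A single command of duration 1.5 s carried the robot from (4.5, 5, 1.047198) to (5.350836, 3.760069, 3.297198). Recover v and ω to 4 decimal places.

Δθ = 3.297198 − 1.047198 = 2.250000
ω = Δθ/dt = 2.250000/1.5 = 1.5000
R = −Δy/(cos θ' − cos θ) = -0.8333
v = R·ω = -0.8333·1.5000 = -1.2500

v = -1.2500, ω = 1.5000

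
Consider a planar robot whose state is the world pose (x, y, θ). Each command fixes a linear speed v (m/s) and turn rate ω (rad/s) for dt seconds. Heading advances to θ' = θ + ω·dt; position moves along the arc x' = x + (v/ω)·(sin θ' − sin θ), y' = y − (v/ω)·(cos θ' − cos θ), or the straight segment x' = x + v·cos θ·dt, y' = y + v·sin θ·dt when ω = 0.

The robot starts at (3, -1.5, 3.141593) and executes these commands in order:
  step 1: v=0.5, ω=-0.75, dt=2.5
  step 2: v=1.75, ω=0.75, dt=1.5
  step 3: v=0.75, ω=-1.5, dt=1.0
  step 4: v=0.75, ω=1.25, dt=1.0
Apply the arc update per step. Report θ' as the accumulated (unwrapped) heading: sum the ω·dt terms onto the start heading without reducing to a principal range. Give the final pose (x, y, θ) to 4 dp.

(1.7181, 3.1536, 2.1416)

step 1: θ'=1.2666 (R=-0.6667) → pose (2.3639, -0.6336, 1.2666)
step 2: θ'=2.3916 (R=2.3333) → pose (1.7282, 1.7725, 2.3916)
step 3: θ'=0.8916 (R=-0.5000) → pose (1.6800, 2.4525, 0.8916)
step 4: θ'=2.1416 (R=0.6000) → pose (1.7181, 3.1536, 2.1416)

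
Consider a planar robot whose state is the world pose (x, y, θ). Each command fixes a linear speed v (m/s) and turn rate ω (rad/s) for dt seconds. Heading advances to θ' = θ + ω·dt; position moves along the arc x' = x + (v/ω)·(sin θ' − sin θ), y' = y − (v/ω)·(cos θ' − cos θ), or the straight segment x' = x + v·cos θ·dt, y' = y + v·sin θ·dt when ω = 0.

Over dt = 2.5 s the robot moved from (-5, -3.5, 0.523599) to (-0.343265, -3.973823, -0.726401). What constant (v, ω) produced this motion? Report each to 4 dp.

Δθ = -0.726401 − 0.523599 = -1.250000
ω = Δθ/dt = -1.250000/2.5 = -0.5000
R = Δx/(sin θ' − sin θ) = -4.0000
v = R·ω = -4.0000·-0.5000 = 2.0000

v = 2.0000, ω = -0.5000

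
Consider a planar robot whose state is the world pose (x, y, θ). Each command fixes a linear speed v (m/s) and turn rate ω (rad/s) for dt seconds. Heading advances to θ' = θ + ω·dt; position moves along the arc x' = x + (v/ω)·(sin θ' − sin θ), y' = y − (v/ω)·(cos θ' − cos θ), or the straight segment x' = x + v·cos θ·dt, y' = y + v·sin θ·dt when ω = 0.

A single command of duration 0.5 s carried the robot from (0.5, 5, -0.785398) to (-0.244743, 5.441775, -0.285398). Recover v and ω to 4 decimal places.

v = -1.7500, ω = 1.0000

Δθ = -0.285398 − -0.785398 = 0.500000
ω = Δθ/dt = 0.500000/0.5 = 1.0000
R = Δx/(sin θ' − sin θ) = -1.7500
v = R·ω = -1.7500·1.0000 = -1.7500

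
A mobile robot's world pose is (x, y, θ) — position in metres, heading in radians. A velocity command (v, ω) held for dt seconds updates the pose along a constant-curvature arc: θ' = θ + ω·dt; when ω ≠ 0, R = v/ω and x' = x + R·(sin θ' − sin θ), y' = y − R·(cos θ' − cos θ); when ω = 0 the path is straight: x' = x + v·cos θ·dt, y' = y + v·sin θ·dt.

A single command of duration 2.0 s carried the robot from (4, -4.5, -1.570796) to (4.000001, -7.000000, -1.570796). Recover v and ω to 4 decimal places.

Δθ = -1.570796 − -1.570796 = 0.000000
ω = Δθ/dt = 0.000000/2.0 = 0.0000
ω = 0 → v = (Δx·cos θ + Δy·sin θ)/dt = 1.2500

v = 1.2500, ω = 0.0000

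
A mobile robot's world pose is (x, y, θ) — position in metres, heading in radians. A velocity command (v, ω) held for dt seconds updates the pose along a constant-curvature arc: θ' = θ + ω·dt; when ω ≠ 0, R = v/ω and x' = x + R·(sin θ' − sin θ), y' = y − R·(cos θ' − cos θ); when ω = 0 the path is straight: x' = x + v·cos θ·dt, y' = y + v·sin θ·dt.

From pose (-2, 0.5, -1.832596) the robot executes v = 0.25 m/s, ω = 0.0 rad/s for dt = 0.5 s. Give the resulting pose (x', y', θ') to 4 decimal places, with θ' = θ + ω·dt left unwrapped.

θ' = -1.8326 + 0.0·0.5 = -1.8326
ω = 0 → straight: x' = -2 + 0.25·cos(-1.8326)·0.5 = -2.0324
y' = 0.5 + 0.25·sin(-1.8326)·0.5 = 0.3793

(-2.0324, 0.3793, -1.8326)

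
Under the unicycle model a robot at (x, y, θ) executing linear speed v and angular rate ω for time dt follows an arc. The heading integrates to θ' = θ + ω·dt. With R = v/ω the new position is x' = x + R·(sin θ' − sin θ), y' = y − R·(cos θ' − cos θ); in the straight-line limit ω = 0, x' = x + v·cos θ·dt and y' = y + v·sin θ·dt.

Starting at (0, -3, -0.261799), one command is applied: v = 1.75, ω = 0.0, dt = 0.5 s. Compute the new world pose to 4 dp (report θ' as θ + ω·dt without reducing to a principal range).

(0.8452, -3.2265, -0.2618)

θ' = -0.2618 + 0.0·0.5 = -0.2618
ω = 0 → straight: x' = 0 + 1.75·cos(-0.2618)·0.5 = 0.8452
y' = -3 + 1.75·sin(-0.2618)·0.5 = -3.2265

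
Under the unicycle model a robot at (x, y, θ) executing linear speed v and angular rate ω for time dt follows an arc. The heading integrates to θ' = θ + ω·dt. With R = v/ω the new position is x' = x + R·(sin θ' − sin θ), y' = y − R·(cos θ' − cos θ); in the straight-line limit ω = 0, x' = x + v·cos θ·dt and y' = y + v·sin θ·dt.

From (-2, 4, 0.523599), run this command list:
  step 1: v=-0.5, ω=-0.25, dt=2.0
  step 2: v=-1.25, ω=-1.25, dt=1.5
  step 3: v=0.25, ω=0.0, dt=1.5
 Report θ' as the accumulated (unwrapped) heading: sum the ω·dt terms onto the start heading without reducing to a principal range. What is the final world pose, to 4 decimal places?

(-4.0411, 4.6489, -1.8514)

step 1: θ'=0.0236 (R=2.0000) → pose (-2.9528, 3.7326, 0.0236)
step 2: θ'=-1.8514 (R=1.0000) → pose (-3.9373, 5.0093, -1.8514)
step 3: θ'=-1.8514 (straight) → pose (-4.0411, 4.6489, -1.8514)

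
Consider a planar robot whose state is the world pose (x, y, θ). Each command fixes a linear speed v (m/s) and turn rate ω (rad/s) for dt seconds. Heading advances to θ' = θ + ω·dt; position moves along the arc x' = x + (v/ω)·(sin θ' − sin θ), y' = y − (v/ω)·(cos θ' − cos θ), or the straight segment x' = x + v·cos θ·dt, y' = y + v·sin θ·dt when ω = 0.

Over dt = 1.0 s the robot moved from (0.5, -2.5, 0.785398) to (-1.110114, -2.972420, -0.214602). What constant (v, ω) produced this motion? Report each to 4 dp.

Δθ = -0.214602 − 0.785398 = -1.000000
ω = Δθ/dt = -1.000000/1.0 = -1.0000
R = Δx/(sin θ' − sin θ) = 1.7500
v = R·ω = 1.7500·-1.0000 = -1.7500

v = -1.7500, ω = -1.0000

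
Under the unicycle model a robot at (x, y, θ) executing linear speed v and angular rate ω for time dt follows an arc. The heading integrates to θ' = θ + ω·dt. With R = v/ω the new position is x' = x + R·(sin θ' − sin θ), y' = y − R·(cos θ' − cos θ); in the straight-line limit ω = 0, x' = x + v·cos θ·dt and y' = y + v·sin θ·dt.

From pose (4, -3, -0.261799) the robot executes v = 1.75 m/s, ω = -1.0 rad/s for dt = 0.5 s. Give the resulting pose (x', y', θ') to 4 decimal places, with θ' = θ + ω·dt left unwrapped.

θ' = -0.2618 + -1.0·0.5 = -0.7618
R = v/ω = 1.75/-1.0 = -1.7500
x' = 4 + -1.7500·(sin -0.7618 − sin -0.2618) = 4.7550
y' = -3 − -1.7500·(cos -0.7618 − cos -0.2618) = -3.4241

(4.7550, -3.4241, -0.7618)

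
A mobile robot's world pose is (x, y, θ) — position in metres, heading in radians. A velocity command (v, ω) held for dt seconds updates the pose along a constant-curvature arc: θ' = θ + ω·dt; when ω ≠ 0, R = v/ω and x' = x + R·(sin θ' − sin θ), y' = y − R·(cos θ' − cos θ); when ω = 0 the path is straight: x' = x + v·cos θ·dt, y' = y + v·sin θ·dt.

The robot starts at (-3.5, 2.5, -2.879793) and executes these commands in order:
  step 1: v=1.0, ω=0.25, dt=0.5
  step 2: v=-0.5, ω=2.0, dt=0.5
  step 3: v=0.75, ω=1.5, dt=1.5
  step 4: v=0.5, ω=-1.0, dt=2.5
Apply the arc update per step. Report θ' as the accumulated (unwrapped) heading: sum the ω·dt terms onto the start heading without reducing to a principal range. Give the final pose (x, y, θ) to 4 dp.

(-2.4017, 1.3450, -2.0048)

step 1: θ'=-2.7548 (R=4.0000) → pose (-3.9736, 2.3408, -2.7548)
step 2: θ'=-1.7548 (R=-0.2500) → pose (-3.8222, 2.5266, -1.7548)
step 3: θ'=0.4952 (R=0.5000) → pose (-3.0930, 1.9952, 0.4952)
step 4: θ'=-2.0048 (R=-0.5000) → pose (-2.4017, 1.3450, -2.0048)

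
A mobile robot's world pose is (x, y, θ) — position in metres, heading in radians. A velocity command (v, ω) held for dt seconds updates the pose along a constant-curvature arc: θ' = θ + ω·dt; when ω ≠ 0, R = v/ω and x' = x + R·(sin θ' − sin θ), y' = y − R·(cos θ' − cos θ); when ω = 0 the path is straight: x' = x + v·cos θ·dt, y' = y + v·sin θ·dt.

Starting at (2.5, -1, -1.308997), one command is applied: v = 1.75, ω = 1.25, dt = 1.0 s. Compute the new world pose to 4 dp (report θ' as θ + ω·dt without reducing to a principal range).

(3.7697, -2.0352, -0.0590)

θ' = -1.3090 + 1.25·1.0 = -0.0590
R = v/ω = 1.75/1.25 = 1.4000
x' = 2.5 + 1.4000·(sin -0.0590 − sin -1.3090) = 3.7697
y' = -1 − 1.4000·(cos -0.0590 − cos -1.3090) = -2.0352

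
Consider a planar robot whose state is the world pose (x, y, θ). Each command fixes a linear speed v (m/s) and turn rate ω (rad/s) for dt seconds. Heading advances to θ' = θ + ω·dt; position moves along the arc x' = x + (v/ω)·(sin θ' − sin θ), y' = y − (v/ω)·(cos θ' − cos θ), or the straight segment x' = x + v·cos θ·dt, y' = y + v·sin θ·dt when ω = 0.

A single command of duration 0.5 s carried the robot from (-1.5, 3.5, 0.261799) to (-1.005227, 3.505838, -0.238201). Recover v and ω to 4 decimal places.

Δθ = -0.238201 − 0.261799 = -0.500000
ω = Δθ/dt = -0.500000/0.5 = -1.0000
R = Δx/(sin θ' − sin θ) = -1.0000
v = R·ω = -1.0000·-1.0000 = 1.0000

v = 1.0000, ω = -1.0000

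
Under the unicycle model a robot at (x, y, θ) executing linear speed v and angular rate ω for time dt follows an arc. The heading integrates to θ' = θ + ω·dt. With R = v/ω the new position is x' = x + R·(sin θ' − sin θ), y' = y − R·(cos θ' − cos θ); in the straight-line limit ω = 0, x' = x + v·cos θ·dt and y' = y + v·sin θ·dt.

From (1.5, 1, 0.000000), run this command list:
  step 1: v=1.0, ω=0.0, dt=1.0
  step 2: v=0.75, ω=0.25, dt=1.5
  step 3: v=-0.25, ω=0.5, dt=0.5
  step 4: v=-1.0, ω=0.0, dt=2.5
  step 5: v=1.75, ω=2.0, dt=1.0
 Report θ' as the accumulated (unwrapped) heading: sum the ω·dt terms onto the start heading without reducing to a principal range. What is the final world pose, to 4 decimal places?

step 1: θ'=0.0000 (straight) → pose (2.5000, 1.0000, 0.0000)
step 2: θ'=0.3750 (R=3.0000) → pose (3.5988, 1.2085, 0.3750)
step 3: θ'=0.6250 (R=-0.5000) → pose (3.4894, 1.1487, 0.6250)
step 4: θ'=0.6250 (straight) → pose (1.4620, -0.3140, 0.6250)
step 5: θ'=2.6250 (R=0.8750) → pose (1.3822, 1.1564, 2.6250)

(1.3822, 1.1564, 2.6250)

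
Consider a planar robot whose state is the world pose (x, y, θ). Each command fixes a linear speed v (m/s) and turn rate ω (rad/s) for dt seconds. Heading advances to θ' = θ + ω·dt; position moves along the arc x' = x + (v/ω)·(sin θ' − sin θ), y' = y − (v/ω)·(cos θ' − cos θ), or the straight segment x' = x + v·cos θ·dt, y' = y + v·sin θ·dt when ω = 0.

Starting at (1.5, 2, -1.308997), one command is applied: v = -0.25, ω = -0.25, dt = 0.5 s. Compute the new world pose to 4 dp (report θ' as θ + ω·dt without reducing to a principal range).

θ' = -1.3090 + -0.25·0.5 = -1.4340
R = v/ω = -0.25/-0.25 = 1.0000
x' = 1.5 + 1.0000·(sin -1.4340 − sin -1.3090) = 1.4753
y' = 2 − 1.0000·(cos -1.4340 − cos -1.3090) = 2.1224

(1.4753, 2.1224, -1.4340)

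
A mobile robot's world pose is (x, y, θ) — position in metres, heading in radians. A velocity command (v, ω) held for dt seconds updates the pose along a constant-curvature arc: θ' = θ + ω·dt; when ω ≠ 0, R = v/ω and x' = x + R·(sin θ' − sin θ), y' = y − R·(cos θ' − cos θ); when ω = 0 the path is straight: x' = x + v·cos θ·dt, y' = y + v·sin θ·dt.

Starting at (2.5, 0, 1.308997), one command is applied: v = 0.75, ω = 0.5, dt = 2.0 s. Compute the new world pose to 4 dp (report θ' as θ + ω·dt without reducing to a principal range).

(2.1606, 1.3977, 2.3090)

θ' = 1.3090 + 0.5·2.0 = 2.3090
R = v/ω = 0.75/0.5 = 1.5000
x' = 2.5 + 1.5000·(sin 2.3090 − sin 1.3090) = 2.1606
y' = 0 − 1.5000·(cos 2.3090 − cos 1.3090) = 1.3977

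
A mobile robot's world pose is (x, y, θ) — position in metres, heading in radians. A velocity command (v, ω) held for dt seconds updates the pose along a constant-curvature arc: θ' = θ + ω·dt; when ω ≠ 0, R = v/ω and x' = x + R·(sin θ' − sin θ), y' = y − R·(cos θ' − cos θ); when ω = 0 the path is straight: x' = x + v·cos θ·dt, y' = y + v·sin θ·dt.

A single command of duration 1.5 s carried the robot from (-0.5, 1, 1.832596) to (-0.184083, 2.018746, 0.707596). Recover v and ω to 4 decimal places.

v = 0.7500, ω = -0.7500

Δθ = 0.707596 − 1.832596 = -1.125000
ω = Δθ/dt = -1.125000/1.5 = -0.7500
R = −Δy/(cos θ' − cos θ) = -1.0000
v = R·ω = -1.0000·-0.7500 = 0.7500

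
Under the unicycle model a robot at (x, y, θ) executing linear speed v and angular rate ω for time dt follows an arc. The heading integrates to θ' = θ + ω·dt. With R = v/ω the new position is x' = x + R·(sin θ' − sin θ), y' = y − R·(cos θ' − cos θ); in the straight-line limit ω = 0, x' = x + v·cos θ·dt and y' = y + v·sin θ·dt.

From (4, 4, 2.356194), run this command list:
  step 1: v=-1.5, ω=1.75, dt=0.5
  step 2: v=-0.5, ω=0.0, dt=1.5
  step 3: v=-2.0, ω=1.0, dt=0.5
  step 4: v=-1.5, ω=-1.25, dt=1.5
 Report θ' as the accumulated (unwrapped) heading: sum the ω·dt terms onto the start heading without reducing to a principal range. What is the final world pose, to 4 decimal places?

step 1: θ'=3.2312 (R=-0.8571) → pose (4.6828, 3.7524, 3.2312)
step 2: θ'=3.2312 (straight) → pose (5.4298, 3.8195, 3.2312)
step 3: θ'=3.7312 (R=-2.0000) → pose (6.3629, 4.1492, 3.7312)
step 4: θ'=1.8562 (R=1.2000) → pose (8.1816, 3.4896, 1.8562)

(8.1816, 3.4896, 1.8562)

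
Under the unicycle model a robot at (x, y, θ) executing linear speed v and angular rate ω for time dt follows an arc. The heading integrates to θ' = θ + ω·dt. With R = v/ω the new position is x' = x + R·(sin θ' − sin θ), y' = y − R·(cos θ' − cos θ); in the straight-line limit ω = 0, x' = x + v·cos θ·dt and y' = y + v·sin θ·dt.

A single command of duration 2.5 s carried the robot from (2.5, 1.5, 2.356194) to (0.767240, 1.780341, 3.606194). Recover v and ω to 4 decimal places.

v = 0.7500, ω = 0.5000

Δθ = 3.606194 − 2.356194 = 1.250000
ω = Δθ/dt = 1.250000/2.5 = 0.5000
R = Δx/(sin θ' − sin θ) = 1.5000
v = R·ω = 1.5000·0.5000 = 0.7500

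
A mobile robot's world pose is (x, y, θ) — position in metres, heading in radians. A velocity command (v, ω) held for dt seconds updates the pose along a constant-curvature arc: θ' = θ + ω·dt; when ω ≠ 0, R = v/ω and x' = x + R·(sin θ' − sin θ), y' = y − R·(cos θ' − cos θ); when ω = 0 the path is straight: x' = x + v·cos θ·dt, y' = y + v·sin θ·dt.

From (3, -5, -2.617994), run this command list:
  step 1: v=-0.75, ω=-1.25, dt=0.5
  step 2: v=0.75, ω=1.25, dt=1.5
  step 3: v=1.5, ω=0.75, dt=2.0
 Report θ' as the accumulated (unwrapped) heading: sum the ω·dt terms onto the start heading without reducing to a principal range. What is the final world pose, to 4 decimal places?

(4.9346, -7.2202, 0.1320)

step 1: θ'=-3.2430 (R=0.6000) → pose (3.3607, -4.9227, -3.2430)
step 2: θ'=-1.3680 (R=0.6000) → pose (2.7123, -5.6405, -1.3680)
step 3: θ'=0.1320 (R=2.0000) → pose (4.9346, -7.2202, 0.1320)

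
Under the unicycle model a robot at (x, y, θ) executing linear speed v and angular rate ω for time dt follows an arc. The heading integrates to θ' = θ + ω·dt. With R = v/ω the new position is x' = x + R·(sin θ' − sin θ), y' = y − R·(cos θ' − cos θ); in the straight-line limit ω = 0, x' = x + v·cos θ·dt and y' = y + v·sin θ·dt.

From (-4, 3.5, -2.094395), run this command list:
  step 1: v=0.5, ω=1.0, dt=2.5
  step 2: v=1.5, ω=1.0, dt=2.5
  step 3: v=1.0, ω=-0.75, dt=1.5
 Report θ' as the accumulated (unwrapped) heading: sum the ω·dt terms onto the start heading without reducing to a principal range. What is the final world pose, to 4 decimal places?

step 1: θ'=0.4056 (R=0.5000) → pose (-3.3697, 2.7906, 0.4056)
step 2: θ'=2.9056 (R=1.5000) → pose (-3.6109, 5.6273, 2.9056)
step 3: θ'=1.7806 (R=-1.3333) → pose (-4.6032, 6.6460, 1.7806)

(-4.6032, 6.6460, 1.7806)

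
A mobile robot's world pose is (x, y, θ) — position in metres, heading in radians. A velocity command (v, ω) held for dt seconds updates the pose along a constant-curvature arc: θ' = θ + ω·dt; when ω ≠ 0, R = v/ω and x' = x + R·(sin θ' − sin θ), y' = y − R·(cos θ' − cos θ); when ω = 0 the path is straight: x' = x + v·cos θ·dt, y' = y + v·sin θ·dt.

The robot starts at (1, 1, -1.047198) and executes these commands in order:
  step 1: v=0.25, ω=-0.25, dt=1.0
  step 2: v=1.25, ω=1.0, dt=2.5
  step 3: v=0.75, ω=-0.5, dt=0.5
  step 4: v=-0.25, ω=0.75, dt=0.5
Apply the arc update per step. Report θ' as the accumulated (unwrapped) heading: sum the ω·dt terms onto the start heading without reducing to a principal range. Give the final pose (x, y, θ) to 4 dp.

step 1: θ'=-1.2972 (R=-1.0000) → pose (1.0968, 0.7702, -1.2972)
step 2: θ'=1.2028 (R=1.2500) → pose (3.4666, 0.6583, 1.2028)
step 3: θ'=0.9528 (R=-1.5000) → pose (3.6436, 0.9877, 0.9528)
step 4: θ'=1.3278 (R=-0.3333) → pose (3.5918, 0.8748, 1.3278)

(3.5918, 0.8748, 1.3278)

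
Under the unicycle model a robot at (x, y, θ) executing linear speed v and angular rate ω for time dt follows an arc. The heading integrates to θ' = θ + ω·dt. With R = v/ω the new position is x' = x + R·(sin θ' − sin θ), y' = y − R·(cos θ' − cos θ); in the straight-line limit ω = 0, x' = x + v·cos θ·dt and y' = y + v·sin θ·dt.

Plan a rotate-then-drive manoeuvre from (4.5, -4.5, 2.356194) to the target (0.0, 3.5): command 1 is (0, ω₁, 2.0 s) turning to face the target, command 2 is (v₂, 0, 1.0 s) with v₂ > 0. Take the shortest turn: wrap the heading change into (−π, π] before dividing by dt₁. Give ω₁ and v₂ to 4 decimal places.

heading to target = atan2(3.5−-4.5, 0−4.5) = 2.0832
Δθ = wrap(2.0832 − 2.3562) = -0.2730; ω₁ = Δθ/dt₁ = -0.1365
distance = √((0−4.5)² + (3.5−-4.5)²) = 9.1788; v₂ = distance/dt₂ = 9.1788

ω₁ = -0.1365, v₂ = 9.1788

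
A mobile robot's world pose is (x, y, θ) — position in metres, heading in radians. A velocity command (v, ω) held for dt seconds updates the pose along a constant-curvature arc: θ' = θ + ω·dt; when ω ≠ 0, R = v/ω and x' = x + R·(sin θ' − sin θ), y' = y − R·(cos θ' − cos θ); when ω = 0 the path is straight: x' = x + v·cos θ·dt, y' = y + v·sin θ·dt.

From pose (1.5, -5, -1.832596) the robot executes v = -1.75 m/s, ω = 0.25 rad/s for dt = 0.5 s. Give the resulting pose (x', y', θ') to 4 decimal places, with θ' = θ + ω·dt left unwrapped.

θ' = -1.8326 + 0.25·0.5 = -1.7076
R = v/ω = -1.75/0.25 = -7.0000
x' = 1.5 + -7.0000·(sin -1.7076 − sin -1.8326) = 1.6731
y' = -5 − -7.0000·(cos -1.7076 − cos -1.8326) = -4.1429

(1.6731, -4.1429, -1.7076)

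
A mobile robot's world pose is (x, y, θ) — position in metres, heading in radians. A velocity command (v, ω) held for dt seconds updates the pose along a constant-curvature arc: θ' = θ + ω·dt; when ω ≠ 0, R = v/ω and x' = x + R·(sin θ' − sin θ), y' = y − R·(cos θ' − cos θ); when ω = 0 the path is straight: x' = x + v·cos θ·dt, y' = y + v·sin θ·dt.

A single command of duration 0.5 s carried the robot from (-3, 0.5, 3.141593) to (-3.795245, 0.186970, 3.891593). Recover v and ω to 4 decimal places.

Δθ = 3.891593 − 3.141593 = 0.750000
ω = Δθ/dt = 0.750000/0.5 = 1.5000
R = Δx/(sin θ' − sin θ) = 1.1667
v = R·ω = 1.1667·1.5000 = 1.7500

v = 1.7500, ω = 1.5000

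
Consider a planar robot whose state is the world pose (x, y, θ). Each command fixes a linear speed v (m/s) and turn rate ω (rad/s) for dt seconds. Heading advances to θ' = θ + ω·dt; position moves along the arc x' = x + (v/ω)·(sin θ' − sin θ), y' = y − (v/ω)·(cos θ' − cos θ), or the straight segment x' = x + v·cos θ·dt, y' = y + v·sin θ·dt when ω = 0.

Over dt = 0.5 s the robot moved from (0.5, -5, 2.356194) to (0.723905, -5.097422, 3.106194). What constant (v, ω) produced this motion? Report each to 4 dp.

Δθ = 3.106194 − 2.356194 = 0.750000
ω = Δθ/dt = 0.750000/0.5 = 1.5000
R = Δx/(sin θ' − sin θ) = -0.3333
v = R·ω = -0.3333·1.5000 = -0.5000

v = -0.5000, ω = 1.5000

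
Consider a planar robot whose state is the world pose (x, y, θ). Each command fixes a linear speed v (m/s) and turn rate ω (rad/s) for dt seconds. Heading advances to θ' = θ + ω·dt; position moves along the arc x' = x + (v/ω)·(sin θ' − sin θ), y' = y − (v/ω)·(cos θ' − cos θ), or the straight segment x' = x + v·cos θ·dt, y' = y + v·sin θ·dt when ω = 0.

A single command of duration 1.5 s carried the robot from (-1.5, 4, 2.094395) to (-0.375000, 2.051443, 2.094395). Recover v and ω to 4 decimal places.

Δθ = 2.094395 − 2.094395 = 0.000000
ω = Δθ/dt = 0.000000/1.5 = 0.0000
ω = 0 → v = (Δx·cos θ + Δy·sin θ)/dt = -1.5000

v = -1.5000, ω = 0.0000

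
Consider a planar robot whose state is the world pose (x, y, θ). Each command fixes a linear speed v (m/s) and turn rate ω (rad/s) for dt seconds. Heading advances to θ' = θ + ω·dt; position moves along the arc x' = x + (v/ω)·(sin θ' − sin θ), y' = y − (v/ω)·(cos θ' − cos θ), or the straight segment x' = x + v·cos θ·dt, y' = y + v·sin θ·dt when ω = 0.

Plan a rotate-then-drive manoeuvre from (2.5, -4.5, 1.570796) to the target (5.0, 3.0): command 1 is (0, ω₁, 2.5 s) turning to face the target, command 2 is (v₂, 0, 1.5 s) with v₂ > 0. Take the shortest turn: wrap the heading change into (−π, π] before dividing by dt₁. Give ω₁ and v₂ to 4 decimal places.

ω₁ = -0.1287, v₂ = 5.2705

heading to target = atan2(3−-4.5, 5−2.5) = 1.2490
Δθ = wrap(1.2490 − 1.5708) = -0.3218; ω₁ = Δθ/dt₁ = -0.1287
distance = √((5−2.5)² + (3−-4.5)²) = 7.9057; v₂ = distance/dt₂ = 5.2705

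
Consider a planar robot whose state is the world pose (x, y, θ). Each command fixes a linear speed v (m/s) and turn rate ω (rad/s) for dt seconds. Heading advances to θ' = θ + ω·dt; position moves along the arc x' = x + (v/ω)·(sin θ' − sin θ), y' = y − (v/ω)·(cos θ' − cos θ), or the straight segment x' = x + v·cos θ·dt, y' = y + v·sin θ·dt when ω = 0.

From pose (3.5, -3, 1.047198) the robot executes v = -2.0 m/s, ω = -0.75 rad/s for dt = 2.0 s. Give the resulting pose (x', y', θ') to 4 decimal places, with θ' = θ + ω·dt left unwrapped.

(0.0240, -4.0646, -0.4528)

θ' = 1.0472 + -0.75·2.0 = -0.4528
R = v/ω = -2.0/-0.75 = 2.6667
x' = 3.5 + 2.6667·(sin -0.4528 − sin 1.0472) = 0.0240
y' = -3 − 2.6667·(cos -0.4528 − cos 1.0472) = -4.0646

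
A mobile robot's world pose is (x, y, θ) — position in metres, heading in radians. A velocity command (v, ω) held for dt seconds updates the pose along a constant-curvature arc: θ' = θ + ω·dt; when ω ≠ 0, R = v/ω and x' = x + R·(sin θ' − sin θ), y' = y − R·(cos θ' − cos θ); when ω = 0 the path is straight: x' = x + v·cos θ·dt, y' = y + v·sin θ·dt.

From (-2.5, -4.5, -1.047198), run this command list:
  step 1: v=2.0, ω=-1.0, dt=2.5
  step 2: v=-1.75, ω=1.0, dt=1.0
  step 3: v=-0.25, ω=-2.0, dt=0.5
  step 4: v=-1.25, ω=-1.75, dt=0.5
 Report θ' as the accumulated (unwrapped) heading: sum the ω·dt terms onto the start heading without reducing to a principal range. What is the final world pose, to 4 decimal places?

(-2.8288, -7.6202, -4.4222)

step 1: θ'=-3.5472 (R=-2.0000) → pose (-5.0212, -7.3377, -3.5472)
step 2: θ'=-2.5472 (R=-1.7500) → pose (-3.3507, -7.1796, -2.5472)
step 3: θ'=-3.5472 (R=0.1250) → pose (-3.2314, -7.1683, -3.5472)
step 4: θ'=-4.4222 (R=0.7143) → pose (-2.8288, -7.6202, -4.4222)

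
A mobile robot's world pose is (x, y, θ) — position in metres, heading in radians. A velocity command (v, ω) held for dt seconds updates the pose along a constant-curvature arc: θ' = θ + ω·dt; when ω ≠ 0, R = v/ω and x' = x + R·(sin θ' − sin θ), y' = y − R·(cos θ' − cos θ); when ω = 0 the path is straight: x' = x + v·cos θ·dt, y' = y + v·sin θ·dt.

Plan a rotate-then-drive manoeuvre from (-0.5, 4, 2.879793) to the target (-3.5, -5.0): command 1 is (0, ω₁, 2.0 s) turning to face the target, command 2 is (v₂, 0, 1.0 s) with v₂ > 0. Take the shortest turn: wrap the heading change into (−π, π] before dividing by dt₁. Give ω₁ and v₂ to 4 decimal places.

heading to target = atan2(-5−4, -3.5−-0.5) = -1.8925
Δθ = wrap(-1.8925 − 2.8798) = 1.5108; ω₁ = Δθ/dt₁ = 0.7554
distance = √((-3.5−-0.5)² + (-5−4)²) = 9.4868; v₂ = distance/dt₂ = 9.4868

ω₁ = 0.7554, v₂ = 9.4868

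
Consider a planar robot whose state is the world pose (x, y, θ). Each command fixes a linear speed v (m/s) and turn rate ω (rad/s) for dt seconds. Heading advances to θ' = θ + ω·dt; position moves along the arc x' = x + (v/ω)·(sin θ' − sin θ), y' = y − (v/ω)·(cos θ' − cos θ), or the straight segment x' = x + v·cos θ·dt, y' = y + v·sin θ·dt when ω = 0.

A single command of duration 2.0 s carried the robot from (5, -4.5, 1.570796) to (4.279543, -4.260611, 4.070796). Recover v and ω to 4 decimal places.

Δθ = 4.070796 − 1.570796 = 2.500000
ω = Δθ/dt = 2.500000/2.0 = 1.2500
R = Δx/(sin θ' − sin θ) = 0.4000
v = R·ω = 0.4000·1.2500 = 0.5000

v = 0.5000, ω = 1.2500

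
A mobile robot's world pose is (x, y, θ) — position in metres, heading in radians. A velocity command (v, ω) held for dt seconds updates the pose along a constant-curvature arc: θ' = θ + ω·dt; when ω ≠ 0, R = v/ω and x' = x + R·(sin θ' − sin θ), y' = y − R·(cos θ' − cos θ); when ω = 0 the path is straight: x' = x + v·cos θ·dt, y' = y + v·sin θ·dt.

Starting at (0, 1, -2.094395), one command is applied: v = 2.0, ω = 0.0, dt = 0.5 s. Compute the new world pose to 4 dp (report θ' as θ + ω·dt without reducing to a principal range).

θ' = -2.0944 + 0.0·0.5 = -2.0944
ω = 0 → straight: x' = 0 + 2.0·cos(-2.0944)·0.5 = -0.5000
y' = 1 + 2.0·sin(-2.0944)·0.5 = 0.1340

(-0.5000, 0.1340, -2.0944)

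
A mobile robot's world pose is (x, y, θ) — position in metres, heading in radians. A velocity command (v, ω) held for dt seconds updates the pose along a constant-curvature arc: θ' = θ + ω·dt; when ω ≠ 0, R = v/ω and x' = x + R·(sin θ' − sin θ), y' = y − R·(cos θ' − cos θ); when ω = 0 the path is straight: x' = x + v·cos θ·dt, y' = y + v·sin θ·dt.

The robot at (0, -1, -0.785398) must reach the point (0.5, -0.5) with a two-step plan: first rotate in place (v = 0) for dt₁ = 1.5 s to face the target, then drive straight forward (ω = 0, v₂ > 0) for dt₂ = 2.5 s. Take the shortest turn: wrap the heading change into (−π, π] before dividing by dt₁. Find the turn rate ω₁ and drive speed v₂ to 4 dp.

ω₁ = 1.0472, v₂ = 0.2828

heading to target = atan2(-0.5−-1, 0.5−0) = 0.7854
Δθ = wrap(0.7854 − -0.7854) = 1.5708; ω₁ = Δθ/dt₁ = 1.0472
distance = √((0.5−0)² + (-0.5−-1)²) = 0.7071; v₂ = distance/dt₂ = 0.2828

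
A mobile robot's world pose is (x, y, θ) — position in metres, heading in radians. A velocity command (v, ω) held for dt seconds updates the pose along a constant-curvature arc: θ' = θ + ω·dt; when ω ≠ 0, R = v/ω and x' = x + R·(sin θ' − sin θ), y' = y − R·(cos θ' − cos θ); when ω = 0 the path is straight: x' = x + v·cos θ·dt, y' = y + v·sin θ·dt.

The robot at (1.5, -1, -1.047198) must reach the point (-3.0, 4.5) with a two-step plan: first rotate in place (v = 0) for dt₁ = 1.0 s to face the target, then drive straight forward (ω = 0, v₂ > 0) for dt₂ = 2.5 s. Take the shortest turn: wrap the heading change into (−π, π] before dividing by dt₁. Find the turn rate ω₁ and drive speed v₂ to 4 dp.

ω₁ = -2.9795, v₂ = 2.8425

heading to target = atan2(4.5−-1, -3−1.5) = 2.2565
Δθ = wrap(2.2565 − -1.0472) = -2.9795; ω₁ = Δθ/dt₁ = -2.9795
distance = √((-3−1.5)² + (4.5−-1)²) = 7.1063; v₂ = distance/dt₂ = 2.8425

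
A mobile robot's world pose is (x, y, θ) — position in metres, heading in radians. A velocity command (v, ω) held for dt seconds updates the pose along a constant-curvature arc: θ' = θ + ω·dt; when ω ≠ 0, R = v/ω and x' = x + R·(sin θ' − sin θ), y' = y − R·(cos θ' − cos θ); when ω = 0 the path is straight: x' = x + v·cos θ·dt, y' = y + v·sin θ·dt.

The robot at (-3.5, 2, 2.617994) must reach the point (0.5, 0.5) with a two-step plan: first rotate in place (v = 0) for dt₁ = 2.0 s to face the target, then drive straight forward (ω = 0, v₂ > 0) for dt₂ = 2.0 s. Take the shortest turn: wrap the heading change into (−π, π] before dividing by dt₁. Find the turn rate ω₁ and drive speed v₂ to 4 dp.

ω₁ = -1.4884, v₂ = 2.1360

heading to target = atan2(0.5−2, 0.5−-3.5) = -0.3588
Δθ = wrap(-0.3588 − 2.6180) = -2.9768; ω₁ = Δθ/dt₁ = -1.4884
distance = √((0.5−-3.5)² + (0.5−2)²) = 4.2720; v₂ = distance/dt₂ = 2.1360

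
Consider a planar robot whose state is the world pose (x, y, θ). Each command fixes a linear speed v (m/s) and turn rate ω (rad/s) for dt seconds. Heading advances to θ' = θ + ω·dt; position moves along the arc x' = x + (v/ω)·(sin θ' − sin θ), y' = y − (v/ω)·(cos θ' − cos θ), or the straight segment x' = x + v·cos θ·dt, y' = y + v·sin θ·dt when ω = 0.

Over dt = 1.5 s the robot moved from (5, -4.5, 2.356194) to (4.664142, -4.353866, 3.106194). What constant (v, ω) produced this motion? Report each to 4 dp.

Δθ = 3.106194 − 2.356194 = 0.750000
ω = Δθ/dt = 0.750000/1.5 = 0.5000
R = Δx/(sin θ' − sin θ) = 0.5000
v = R·ω = 0.5000·0.5000 = 0.2500

v = 0.2500, ω = 0.5000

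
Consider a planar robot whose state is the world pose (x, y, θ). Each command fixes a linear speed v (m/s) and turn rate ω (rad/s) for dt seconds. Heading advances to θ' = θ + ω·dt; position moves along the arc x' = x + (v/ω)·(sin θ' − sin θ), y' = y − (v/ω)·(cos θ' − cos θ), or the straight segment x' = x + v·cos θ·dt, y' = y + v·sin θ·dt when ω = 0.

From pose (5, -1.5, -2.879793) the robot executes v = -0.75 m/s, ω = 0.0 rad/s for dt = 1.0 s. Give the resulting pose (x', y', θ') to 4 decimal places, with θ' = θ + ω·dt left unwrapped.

θ' = -2.8798 + 0.0·1.0 = -2.8798
ω = 0 → straight: x' = 5 + -0.75·cos(-2.8798)·1.0 = 5.7244
y' = -1.5 + -0.75·sin(-2.8798)·1.0 = -1.3059

(5.7244, -1.3059, -2.8798)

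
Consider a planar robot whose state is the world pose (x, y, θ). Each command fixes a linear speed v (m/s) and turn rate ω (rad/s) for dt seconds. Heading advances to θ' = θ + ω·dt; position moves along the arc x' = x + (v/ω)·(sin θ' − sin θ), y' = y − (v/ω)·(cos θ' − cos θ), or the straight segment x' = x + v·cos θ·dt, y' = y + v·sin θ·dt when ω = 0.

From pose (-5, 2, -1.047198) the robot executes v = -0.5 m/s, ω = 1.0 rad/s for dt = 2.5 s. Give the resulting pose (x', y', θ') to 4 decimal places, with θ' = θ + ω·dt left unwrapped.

θ' = -1.0472 + 1.0·2.5 = 1.4528
R = v/ω = -0.5/1.0 = -0.5000
x' = -5 + -0.5000·(sin 1.4528 − sin -1.0472) = -5.9295
y' = 2 − -0.5000·(cos 1.4528 − cos -1.0472) = 1.8089

(-5.9295, 1.8089, 1.4528)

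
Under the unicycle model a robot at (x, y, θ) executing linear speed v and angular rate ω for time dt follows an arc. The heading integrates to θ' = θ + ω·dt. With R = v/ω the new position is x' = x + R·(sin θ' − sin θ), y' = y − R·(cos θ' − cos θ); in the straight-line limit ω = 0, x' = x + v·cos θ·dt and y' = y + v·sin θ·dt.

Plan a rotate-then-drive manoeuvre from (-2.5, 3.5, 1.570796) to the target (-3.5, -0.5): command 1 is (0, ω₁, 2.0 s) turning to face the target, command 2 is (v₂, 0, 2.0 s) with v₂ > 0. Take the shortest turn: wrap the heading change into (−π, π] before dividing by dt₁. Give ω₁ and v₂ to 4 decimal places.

ω₁ = 1.4483, v₂ = 2.0616

heading to target = atan2(-0.5−3.5, -3.5−-2.5) = -1.8158
Δθ = wrap(-1.8158 − 1.5708) = 2.8966; ω₁ = Δθ/dt₁ = 1.4483
distance = √((-3.5−-2.5)² + (-0.5−3.5)²) = 4.1231; v₂ = distance/dt₂ = 2.0616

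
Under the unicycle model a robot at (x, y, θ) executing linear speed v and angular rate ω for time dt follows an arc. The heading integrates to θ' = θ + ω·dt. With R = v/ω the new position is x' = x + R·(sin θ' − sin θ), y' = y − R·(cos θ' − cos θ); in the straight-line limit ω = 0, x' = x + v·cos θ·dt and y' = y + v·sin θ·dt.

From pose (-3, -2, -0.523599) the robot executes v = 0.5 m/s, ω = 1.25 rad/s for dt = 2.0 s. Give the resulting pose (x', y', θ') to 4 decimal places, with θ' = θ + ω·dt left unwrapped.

θ' = -0.5236 + 1.25·2.0 = 1.9764
R = v/ω = 0.5/1.25 = 0.4000
x' = -3 + 0.4000·(sin 1.9764 − sin -0.5236) = -2.4325
y' = -2 − 0.4000·(cos 1.9764 − cos -0.5236) = -1.4958

(-2.4325, -1.4958, 1.9764)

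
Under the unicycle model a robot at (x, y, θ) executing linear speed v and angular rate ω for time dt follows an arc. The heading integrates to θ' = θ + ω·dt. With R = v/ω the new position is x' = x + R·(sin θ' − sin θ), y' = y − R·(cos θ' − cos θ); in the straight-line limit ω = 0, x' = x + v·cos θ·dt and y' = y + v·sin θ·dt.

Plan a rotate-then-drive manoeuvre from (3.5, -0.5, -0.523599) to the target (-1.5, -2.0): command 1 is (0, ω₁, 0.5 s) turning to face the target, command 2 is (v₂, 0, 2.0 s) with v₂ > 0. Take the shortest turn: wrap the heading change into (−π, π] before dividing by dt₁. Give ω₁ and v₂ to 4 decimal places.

heading to target = atan2(-2−-0.5, -1.5−3.5) = -2.8501
Δθ = wrap(-2.8501 − -0.5236) = -2.3265; ω₁ = Δθ/dt₁ = -4.6531
distance = √((-1.5−3.5)² + (-2−-0.5)²) = 5.2202; v₂ = distance/dt₂ = 2.6101

ω₁ = -4.6531, v₂ = 2.6101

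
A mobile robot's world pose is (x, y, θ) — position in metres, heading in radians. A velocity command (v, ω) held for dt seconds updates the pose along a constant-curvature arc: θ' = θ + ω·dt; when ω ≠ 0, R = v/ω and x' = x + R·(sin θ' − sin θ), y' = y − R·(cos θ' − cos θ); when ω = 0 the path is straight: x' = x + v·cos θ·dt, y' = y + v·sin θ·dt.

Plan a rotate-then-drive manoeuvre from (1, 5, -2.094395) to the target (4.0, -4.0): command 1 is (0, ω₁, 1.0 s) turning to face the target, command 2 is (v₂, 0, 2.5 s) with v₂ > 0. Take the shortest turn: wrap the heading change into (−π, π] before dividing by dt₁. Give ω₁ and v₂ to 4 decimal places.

heading to target = atan2(-4−5, 4−1) = -1.2490
Δθ = wrap(-1.2490 − -2.0944) = 0.8453; ω₁ = Δθ/dt₁ = 0.8453
distance = √((4−1)² + (-4−5)²) = 9.4868; v₂ = distance/dt₂ = 3.7947

ω₁ = 0.8453, v₂ = 3.7947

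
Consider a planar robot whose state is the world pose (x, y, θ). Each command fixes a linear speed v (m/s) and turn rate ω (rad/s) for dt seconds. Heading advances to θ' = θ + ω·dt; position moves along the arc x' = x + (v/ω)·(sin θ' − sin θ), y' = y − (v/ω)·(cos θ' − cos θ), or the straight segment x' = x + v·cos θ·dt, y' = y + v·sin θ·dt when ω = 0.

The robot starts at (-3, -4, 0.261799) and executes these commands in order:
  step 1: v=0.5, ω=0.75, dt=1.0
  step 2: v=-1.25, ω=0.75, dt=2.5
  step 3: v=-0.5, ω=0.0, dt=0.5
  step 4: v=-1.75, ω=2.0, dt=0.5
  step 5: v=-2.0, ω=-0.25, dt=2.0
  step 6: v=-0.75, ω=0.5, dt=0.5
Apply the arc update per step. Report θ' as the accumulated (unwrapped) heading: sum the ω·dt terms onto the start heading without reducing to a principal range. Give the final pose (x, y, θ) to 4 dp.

(3.2730, -4.0493, 3.6368)

step 1: θ'=1.0118 (R=0.6667) → pose (-2.6074, -3.7096, 1.0118)
step 2: θ'=2.8868 (R=-1.6667) → pose (-1.6145, -6.2064, 2.8868)
step 3: θ'=2.8868 (straight) → pose (-1.3725, -6.2694, 2.8868)
step 4: θ'=3.8868 (R=-0.8750) → pose (-0.5586, -6.0657, 3.8868)
step 5: θ'=3.3868 (R=8.0000) → pose (2.9243, -4.1846, 3.3868)
step 6: θ'=3.6368 (R=-1.5000) → pose (3.2730, -4.0493, 3.6368)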